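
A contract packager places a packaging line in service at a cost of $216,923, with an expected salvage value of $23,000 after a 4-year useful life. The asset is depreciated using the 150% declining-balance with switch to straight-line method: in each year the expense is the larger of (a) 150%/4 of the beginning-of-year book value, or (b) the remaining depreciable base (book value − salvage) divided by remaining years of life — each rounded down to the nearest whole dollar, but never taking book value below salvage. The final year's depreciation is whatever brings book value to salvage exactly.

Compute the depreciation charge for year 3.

Depreciable base = $216,923 − $23,000 = $193,923.
Year 1: DB = ⌊$216,923 × 150%/4⌋ = $81,346; SL = ⌊$193,923/4⌋ = $48,480 → take DB $81,346. Book value $135,577.
Year 2: DB = ⌊$135,577 × 150%/4⌋ = $50,841; SL = ⌊$112,577/3⌋ = $37,525 → take DB $50,841. Book value $84,736.
Year 3: DB = ⌊$84,736 × 150%/4⌋ = $31,776; SL = ⌊$61,736/2⌋ = $30,868 → take DB $31,776. Book value $52,960.

$31,776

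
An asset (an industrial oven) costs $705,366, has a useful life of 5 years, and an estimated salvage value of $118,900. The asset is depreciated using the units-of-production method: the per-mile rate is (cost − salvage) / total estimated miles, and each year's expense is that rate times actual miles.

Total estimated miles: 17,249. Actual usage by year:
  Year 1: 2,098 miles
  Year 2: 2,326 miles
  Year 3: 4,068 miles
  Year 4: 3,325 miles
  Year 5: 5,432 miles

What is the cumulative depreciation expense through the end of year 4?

Depreciable base = $705,366 − $118,900 = $586,466.
Rate = $586,466 / 17,249 miles = $34 per mile.
Year 1: 2,098 × $34 = $71,332. Book value $634,034.
Year 2: 2,326 × $34 = $79,084. Book value $554,950.
Year 3: 4,068 × $34 = $138,312. Book value $416,638.
Year 4: 3,325 × $34 = $113,050. Book value $303,588.
Accumulated through year 4 = $705,366 − $303,588 = $401,778.

$401,778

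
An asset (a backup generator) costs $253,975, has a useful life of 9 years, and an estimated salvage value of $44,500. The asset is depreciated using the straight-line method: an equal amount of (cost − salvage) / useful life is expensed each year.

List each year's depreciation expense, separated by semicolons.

Depreciable base = $253,975 − $44,500 = $209,475.
Annual expense = $209,475 / 9 = $23,275.
End of year 1: book value $230,700.
End of year 2: book value $207,425.
End of year 3: book value $184,150.
End of year 4: book value $160,875.
End of year 5: book value $137,600.
End of year 6: book value $114,325.
End of year 7: book value $91,050.
End of year 8: book value $67,775.
End of year 9: book value $44,500.

$23,275; $23,275; $23,275; $23,275; $23,275; $23,275; $23,275; $23,275; $23,275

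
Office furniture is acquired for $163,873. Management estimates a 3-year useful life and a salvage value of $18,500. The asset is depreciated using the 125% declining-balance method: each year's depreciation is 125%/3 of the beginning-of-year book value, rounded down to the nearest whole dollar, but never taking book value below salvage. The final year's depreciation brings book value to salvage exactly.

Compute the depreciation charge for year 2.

$39,830

Depreciable base = $163,873 − $18,500 = $145,373.
Year 1: ⌊$163,873 × 125%/3⌋ = $68,280. Book value $95,593.
Year 2: ⌊$95,593 × 125%/3⌋ = $39,830. Book value $55,763.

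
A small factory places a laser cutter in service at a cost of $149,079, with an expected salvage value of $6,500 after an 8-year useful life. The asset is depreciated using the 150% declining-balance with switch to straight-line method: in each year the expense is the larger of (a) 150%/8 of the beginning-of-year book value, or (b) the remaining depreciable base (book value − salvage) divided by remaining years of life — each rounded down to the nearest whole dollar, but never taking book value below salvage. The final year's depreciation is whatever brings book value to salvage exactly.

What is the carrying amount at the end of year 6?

Depreciable base = $149,079 − $6,500 = $142,579.
Year 1: DB = ⌊$149,079 × 150%/8⌋ = $27,952; SL = ⌊$142,579/8⌋ = $17,822 → take DB $27,952. Book value $121,127.
Year 2: DB = ⌊$121,127 × 150%/8⌋ = $22,711; SL = ⌊$114,627/7⌋ = $16,375 → take DB $22,711. Book value $98,416.
Year 3: DB = ⌊$98,416 × 150%/8⌋ = $18,453; SL = ⌊$91,916/6⌋ = $15,319 → take DB $18,453. Book value $79,963.
Year 4: DB = ⌊$79,963 × 150%/8⌋ = $14,993; SL = ⌊$73,463/5⌋ = $14,692 → take DB $14,993. Book value $64,970.
Year 5: DB = ⌊$64,970 × 150%/8⌋ = $12,181; SL = ⌊$58,470/4⌋ = $14,617 → take SL $14,617. Book value $50,353.
Year 6: DB = ⌊$50,353 × 150%/8⌋ = $9,441; SL = ⌊$43,853/3⌋ = $14,617 → take SL $14,617. Book value $35,736.

$35,736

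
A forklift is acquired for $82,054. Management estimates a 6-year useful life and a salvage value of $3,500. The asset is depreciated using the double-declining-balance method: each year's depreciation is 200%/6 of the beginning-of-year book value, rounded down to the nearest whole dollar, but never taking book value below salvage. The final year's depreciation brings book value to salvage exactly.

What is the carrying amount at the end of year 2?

Depreciable base = $82,054 − $3,500 = $78,554.
Year 1: ⌊$82,054 × 200%/6⌋ = $27,351. Book value $54,703.
Year 2: ⌊$54,703 × 200%/6⌋ = $18,234. Book value $36,469.

$36,469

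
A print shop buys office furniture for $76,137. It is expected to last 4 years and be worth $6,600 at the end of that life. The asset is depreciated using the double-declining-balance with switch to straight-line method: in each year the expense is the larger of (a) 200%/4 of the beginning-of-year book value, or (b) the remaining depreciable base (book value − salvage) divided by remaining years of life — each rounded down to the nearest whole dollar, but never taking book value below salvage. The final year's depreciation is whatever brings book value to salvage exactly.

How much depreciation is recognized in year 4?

$2,918

Depreciable base = $76,137 − $6,600 = $69,537.
Year 1: DB = ⌊$76,137 × 200%/4⌋ = $38,068; SL = ⌊$69,537/4⌋ = $17,384 → take DB $38,068. Book value $38,069.
Year 2: DB = ⌊$38,069 × 200%/4⌋ = $19,034; SL = ⌊$31,469/3⌋ = $10,489 → take DB $19,034. Book value $19,035.
Year 3: DB = ⌊$19,035 × 200%/4⌋ = $9,517; SL = ⌊$12,435/2⌋ = $6,217 → take DB $9,517. Book value $9,518.
Year 4 (final): $9,518 − $6,600 = $2,918. Book value $6,600.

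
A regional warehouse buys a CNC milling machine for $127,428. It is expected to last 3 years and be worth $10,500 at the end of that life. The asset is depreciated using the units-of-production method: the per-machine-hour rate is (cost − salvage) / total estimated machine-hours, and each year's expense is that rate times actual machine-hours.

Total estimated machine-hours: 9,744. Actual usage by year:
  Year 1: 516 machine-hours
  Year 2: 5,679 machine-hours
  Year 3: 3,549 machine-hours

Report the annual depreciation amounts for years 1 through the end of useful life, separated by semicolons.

$6,192; $68,148; $42,588

Depreciable base = $127,428 − $10,500 = $116,928.
Rate = $116,928 / 9,744 machine-hours = $12 per machine-hour.
Year 1: 516 × $12 = $6,192. Book value $121,236.
Year 2: 5,679 × $12 = $68,148. Book value $53,088.
Year 3: 3,549 × $12 = $42,588. Book value $10,500.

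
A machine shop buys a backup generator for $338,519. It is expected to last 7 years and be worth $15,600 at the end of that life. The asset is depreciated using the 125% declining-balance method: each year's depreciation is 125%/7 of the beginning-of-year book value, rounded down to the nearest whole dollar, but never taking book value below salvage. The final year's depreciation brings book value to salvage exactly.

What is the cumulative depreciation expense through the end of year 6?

$234,524

Depreciable base = $338,519 − $15,600 = $322,919.
Year 1: ⌊$338,519 × 125%/7⌋ = $60,449. Book value $278,070.
Year 2: ⌊$278,070 × 125%/7⌋ = $49,655. Book value $228,415.
Year 3: ⌊$228,415 × 125%/7⌋ = $40,788. Book value $187,627.
Year 4: ⌊$187,627 × 125%/7⌋ = $33,504. Book value $154,123.
Year 5: ⌊$154,123 × 125%/7⌋ = $27,521. Book value $126,602.
Year 6: ⌊$126,602 × 125%/7⌋ = $22,607. Book value $103,995.
Accumulated through year 6 = $338,519 − $103,995 = $234,524.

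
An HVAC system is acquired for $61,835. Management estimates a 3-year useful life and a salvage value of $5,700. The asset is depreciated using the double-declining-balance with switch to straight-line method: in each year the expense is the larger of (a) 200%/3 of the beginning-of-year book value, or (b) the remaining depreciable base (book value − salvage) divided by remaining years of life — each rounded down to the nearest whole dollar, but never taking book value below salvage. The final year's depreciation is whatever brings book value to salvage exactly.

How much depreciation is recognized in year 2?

Depreciable base = $61,835 − $5,700 = $56,135.
Year 1: DB = ⌊$61,835 × 200%/3⌋ = $41,223; SL = ⌊$56,135/3⌋ = $18,711 → take DB $41,223. Book value $20,612.
Year 2: DB = ⌊$20,612 × 200%/3⌋ = $13,741; SL = ⌊$14,912/2⌋ = $7,456 → take DB $13,741. Book value $6,871.

$13,741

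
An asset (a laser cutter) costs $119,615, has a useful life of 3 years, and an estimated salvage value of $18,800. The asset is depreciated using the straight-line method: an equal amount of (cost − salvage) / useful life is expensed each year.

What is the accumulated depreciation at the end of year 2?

Depreciable base = $119,615 − $18,800 = $100,815.
Annual expense = $100,815 / 3 = $33,605.
End of year 1: book value $86,010.
End of year 2: book value $52,405.
Accumulated through year 2 = $119,615 − $52,405 = $67,210.

$67,210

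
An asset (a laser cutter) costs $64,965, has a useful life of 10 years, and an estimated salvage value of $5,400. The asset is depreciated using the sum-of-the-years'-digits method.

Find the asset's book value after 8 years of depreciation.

$8,649

Depreciable base = $64,965 − $5,400 = $59,565.
Sum of the years' digits = 10+9+8+7+6+5+4+3+2+1 = 55.
Year 1: $59,565 × 10/55 = $10,830. Book value $54,135.
Year 2: $59,565 × 9/55 = $9,747. Book value $44,388.
Year 3: $59,565 × 8/55 = $8,664. Book value $35,724.
Year 4: $59,565 × 7/55 = $7,581. Book value $28,143.
Year 5: $59,565 × 6/55 = $6,498. Book value $21,645.
Year 6: $59,565 × 5/55 = $5,415. Book value $16,230.
Year 7: $59,565 × 4/55 = $4,332. Book value $11,898.
Year 8: $59,565 × 3/55 = $3,249. Book value $8,649.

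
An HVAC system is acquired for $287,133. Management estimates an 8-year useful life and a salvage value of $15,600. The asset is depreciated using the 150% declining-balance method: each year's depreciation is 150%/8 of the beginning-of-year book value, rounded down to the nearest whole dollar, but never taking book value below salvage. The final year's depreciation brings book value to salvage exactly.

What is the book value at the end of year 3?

$154,012

Depreciable base = $287,133 − $15,600 = $271,533.
Year 1: ⌊$287,133 × 150%/8⌋ = $53,837. Book value $233,296.
Year 2: ⌊$233,296 × 150%/8⌋ = $43,743. Book value $189,553.
Year 3: ⌊$189,553 × 150%/8⌋ = $35,541. Book value $154,012.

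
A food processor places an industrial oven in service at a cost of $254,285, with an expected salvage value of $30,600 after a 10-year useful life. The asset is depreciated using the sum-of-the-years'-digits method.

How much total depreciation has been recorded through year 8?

Depreciable base = $254,285 − $30,600 = $223,685.
Sum of the years' digits = 10+9+8+7+6+5+4+3+2+1 = 55.
Year 1: $223,685 × 10/55 = $40,670. Book value $213,615.
Year 2: $223,685 × 9/55 = $36,603. Book value $177,012.
Year 3: $223,685 × 8/55 = $32,536. Book value $144,476.
Year 4: $223,685 × 7/55 = $28,469. Book value $116,007.
Year 5: $223,685 × 6/55 = $24,402. Book value $91,605.
Year 6: $223,685 × 5/55 = $20,335. Book value $71,270.
Year 7: $223,685 × 4/55 = $16,268. Book value $55,002.
Year 8: $223,685 × 3/55 = $12,201. Book value $42,801.
Accumulated through year 8 = $254,285 − $42,801 = $211,484.

$211,484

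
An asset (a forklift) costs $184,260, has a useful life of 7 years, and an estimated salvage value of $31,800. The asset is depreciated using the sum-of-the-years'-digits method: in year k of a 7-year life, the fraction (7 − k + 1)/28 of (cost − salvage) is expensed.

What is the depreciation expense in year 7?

Depreciable base = $184,260 − $31,800 = $152,460.
Sum of the years' digits = 7+6+5+4+3+2+1 = 28.
Year 1: $152,460 × 7/28 = $38,115. Book value $146,145.
Year 2: $152,460 × 6/28 = $32,670. Book value $113,475.
Year 3: $152,460 × 5/28 = $27,225. Book value $86,250.
Year 4: $152,460 × 4/28 = $21,780. Book value $64,470.
Year 5: $152,460 × 3/28 = $16,335. Book value $48,135.
Year 6: $152,460 × 2/28 = $10,890. Book value $37,245.
Year 7: $152,460 × 1/28 = $5,445. Book value $31,800.

$5,445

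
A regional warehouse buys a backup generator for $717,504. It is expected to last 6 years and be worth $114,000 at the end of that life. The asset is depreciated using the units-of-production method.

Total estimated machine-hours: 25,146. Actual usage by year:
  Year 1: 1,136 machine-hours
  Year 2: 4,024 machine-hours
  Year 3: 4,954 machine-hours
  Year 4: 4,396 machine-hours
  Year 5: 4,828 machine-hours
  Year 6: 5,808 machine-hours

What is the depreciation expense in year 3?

$118,896

Depreciable base = $717,504 − $114,000 = $603,504.
Rate = $603,504 / 25,146 machine-hours = $24 per machine-hour.
Year 1: 1,136 × $24 = $27,264. Book value $690,240.
Year 2: 4,024 × $24 = $96,576. Book value $593,664.
Year 3: 4,954 × $24 = $118,896. Book value $474,768.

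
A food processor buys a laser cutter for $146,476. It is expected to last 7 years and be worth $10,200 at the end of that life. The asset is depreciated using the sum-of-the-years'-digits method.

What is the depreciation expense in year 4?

$19,468

Depreciable base = $146,476 − $10,200 = $136,276.
Sum of the years' digits = 7+6+5+4+3+2+1 = 28.
Year 1: $136,276 × 7/28 = $34,069. Book value $112,407.
Year 2: $136,276 × 6/28 = $29,202. Book value $83,205.
Year 3: $136,276 × 5/28 = $24,335. Book value $58,870.
Year 4: $136,276 × 4/28 = $19,468. Book value $39,402.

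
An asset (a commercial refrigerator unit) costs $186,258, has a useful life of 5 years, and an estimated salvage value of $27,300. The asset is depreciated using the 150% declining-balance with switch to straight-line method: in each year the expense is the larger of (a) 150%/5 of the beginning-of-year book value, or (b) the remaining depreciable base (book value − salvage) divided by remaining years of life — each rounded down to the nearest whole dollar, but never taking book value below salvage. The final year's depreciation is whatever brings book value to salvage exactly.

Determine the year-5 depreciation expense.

$17,421

Depreciable base = $186,258 − $27,300 = $158,958.
Year 1: DB = ⌊$186,258 × 150%/5⌋ = $55,877; SL = ⌊$158,958/5⌋ = $31,791 → take DB $55,877. Book value $130,381.
Year 2: DB = ⌊$130,381 × 150%/5⌋ = $39,114; SL = ⌊$103,081/4⌋ = $25,770 → take DB $39,114. Book value $91,267.
Year 3: DB = ⌊$91,267 × 150%/5⌋ = $27,380; SL = ⌊$63,967/3⌋ = $21,322 → take DB $27,380. Book value $63,887.
Year 4: DB = ⌊$63,887 × 150%/5⌋ = $19,166; SL = ⌊$36,587/2⌋ = $18,293 → take DB $19,166. Book value $44,721.
Year 5 (final): $44,721 − $27,300 = $17,421. Book value $27,300.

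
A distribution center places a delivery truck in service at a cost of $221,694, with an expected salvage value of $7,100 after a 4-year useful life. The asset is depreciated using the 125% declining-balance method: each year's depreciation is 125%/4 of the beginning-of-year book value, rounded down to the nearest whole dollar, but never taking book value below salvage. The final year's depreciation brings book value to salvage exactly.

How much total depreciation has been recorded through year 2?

Depreciable base = $221,694 − $7,100 = $214,594.
Year 1: ⌊$221,694 × 125%/4⌋ = $69,279. Book value $152,415.
Year 2: ⌊$152,415 × 125%/4⌋ = $47,629. Book value $104,786.
Accumulated through year 2 = $221,694 − $104,786 = $116,908.

$116,908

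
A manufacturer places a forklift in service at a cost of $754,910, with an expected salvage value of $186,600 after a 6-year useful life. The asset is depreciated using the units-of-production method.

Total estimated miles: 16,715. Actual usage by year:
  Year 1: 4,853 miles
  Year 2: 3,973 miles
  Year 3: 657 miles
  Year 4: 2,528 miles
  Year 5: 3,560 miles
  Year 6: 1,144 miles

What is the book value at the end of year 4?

Depreciable base = $754,910 − $186,600 = $568,310.
Rate = $568,310 / 16,715 miles = $34 per mile.
Year 1: 4,853 × $34 = $165,002. Book value $589,908.
Year 2: 3,973 × $34 = $135,082. Book value $454,826.
Year 3: 657 × $34 = $22,338. Book value $432,488.
Year 4: 2,528 × $34 = $85,952. Book value $346,536.

$346,536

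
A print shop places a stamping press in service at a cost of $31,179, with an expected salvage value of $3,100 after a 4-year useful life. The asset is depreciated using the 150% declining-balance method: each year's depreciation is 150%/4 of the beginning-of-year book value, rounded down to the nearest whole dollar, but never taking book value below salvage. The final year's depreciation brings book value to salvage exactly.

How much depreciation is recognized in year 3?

Depreciable base = $31,179 − $3,100 = $28,079.
Year 1: ⌊$31,179 × 150%/4⌋ = $11,692. Book value $19,487.
Year 2: ⌊$19,487 × 150%/4⌋ = $7,307. Book value $12,180.
Year 3: ⌊$12,180 × 150%/4⌋ = $4,567. Book value $7,613.

$4,567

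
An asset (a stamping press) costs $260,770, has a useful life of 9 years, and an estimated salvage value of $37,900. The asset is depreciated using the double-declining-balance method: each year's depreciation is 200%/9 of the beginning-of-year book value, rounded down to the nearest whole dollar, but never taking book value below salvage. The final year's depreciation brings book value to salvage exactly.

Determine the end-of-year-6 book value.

$57,731

Depreciable base = $260,770 − $37,900 = $222,870.
Year 1: ⌊$260,770 × 200%/9⌋ = $57,948. Book value $202,822.
Year 2: ⌊$202,822 × 200%/9⌋ = $45,071. Book value $157,751.
Year 3: ⌊$157,751 × 200%/9⌋ = $35,055. Book value $122,696.
Year 4: ⌊$122,696 × 200%/9⌋ = $27,265. Book value $95,431.
Year 5: ⌊$95,431 × 200%/9⌋ = $21,206. Book value $74,225.
Year 6: ⌊$74,225 × 200%/9⌋ = $16,494. Book value $57,731.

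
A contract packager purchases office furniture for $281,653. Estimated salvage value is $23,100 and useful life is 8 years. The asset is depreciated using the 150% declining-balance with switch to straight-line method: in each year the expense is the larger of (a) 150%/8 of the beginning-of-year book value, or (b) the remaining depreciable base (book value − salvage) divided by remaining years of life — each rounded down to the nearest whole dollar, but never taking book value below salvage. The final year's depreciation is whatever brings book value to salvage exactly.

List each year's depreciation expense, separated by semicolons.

$52,809; $42,908; $34,863; $28,326; $24,911; $24,912; $24,912; $24,912

Depreciable base = $281,653 − $23,100 = $258,553.
Year 1: DB = ⌊$281,653 × 150%/8⌋ = $52,809; SL = ⌊$258,553/8⌋ = $32,319 → take DB $52,809. Book value $228,844.
Year 2: DB = ⌊$228,844 × 150%/8⌋ = $42,908; SL = ⌊$205,744/7⌋ = $29,392 → take DB $42,908. Book value $185,936.
Year 3: DB = ⌊$185,936 × 150%/8⌋ = $34,863; SL = ⌊$162,836/6⌋ = $27,139 → take DB $34,863. Book value $151,073.
Year 4: DB = ⌊$151,073 × 150%/8⌋ = $28,326; SL = ⌊$127,973/5⌋ = $25,594 → take DB $28,326. Book value $122,747.
Year 5: DB = ⌊$122,747 × 150%/8⌋ = $23,015; SL = ⌊$99,647/4⌋ = $24,911 → take SL $24,911. Book value $97,836.
Year 6: DB = ⌊$97,836 × 150%/8⌋ = $18,344; SL = ⌊$74,736/3⌋ = $24,912 → take SL $24,912. Book value $72,924.
Year 7: DB = ⌊$72,924 × 150%/8⌋ = $13,673; SL = ⌊$49,824/2⌋ = $24,912 → take SL $24,912. Book value $48,012.
Year 8 (final): $48,012 − $23,100 = $24,912. Book value $23,100.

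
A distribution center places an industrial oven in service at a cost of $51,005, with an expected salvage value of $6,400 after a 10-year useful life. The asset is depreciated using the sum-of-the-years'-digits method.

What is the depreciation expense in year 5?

Depreciable base = $51,005 − $6,400 = $44,605.
Sum of the years' digits = 10+9+8+7+6+5+4+3+2+1 = 55.
Year 1: $44,605 × 10/55 = $8,110. Book value $42,895.
Year 2: $44,605 × 9/55 = $7,299. Book value $35,596.
Year 3: $44,605 × 8/55 = $6,488. Book value $29,108.
Year 4: $44,605 × 7/55 = $5,677. Book value $23,431.
Year 5: $44,605 × 6/55 = $4,866. Book value $18,565.

$4,866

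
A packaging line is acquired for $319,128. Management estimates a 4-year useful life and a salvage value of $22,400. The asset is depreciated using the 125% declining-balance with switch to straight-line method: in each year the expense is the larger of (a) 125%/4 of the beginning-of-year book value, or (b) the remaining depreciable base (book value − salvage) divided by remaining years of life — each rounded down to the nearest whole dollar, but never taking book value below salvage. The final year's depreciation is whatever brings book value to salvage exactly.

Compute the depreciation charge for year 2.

Depreciable base = $319,128 − $22,400 = $296,728.
Year 1: DB = ⌊$319,128 × 125%/4⌋ = $99,727; SL = ⌊$296,728/4⌋ = $74,182 → take DB $99,727. Book value $219,401.
Year 2: DB = ⌊$219,401 × 125%/4⌋ = $68,562; SL = ⌊$197,001/3⌋ = $65,667 → take DB $68,562. Book value $150,839.

$68,562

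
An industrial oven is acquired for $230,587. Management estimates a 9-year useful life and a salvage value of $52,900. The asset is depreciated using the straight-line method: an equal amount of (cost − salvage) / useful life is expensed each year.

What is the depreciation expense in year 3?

Depreciable base = $230,587 − $52,900 = $177,687.
Annual expense = $177,687 / 9 = $19,743.

$19,743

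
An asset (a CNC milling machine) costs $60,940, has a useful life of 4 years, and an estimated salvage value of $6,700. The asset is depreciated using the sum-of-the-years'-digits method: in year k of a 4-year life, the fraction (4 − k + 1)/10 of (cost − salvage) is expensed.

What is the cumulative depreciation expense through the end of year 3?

Depreciable base = $60,940 − $6,700 = $54,240.
Sum of the years' digits = 4+3+2+1 = 10.
Year 1: $54,240 × 4/10 = $21,696. Book value $39,244.
Year 2: $54,240 × 3/10 = $16,272. Book value $22,972.
Year 3: $54,240 × 2/10 = $10,848. Book value $12,124.
Accumulated through year 3 = $60,940 − $12,124 = $48,816.

$48,816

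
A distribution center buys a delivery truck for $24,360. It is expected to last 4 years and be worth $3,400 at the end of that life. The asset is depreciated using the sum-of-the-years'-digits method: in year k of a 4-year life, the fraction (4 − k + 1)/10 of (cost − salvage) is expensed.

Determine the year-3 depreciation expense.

$4,192

Depreciable base = $24,360 − $3,400 = $20,960.
Sum of the years' digits = 4+3+2+1 = 10.
Year 1: $20,960 × 4/10 = $8,384. Book value $15,976.
Year 2: $20,960 × 3/10 = $6,288. Book value $9,688.
Year 3: $20,960 × 2/10 = $4,192. Book value $5,496.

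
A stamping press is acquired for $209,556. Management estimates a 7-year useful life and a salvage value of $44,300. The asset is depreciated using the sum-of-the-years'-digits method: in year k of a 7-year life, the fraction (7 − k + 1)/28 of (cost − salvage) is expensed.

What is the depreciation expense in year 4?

$23,608

Depreciable base = $209,556 − $44,300 = $165,256.
Sum of the years' digits = 7+6+5+4+3+2+1 = 28.
Year 1: $165,256 × 7/28 = $41,314. Book value $168,242.
Year 2: $165,256 × 6/28 = $35,412. Book value $132,830.
Year 3: $165,256 × 5/28 = $29,510. Book value $103,320.
Year 4: $165,256 × 4/28 = $23,608. Book value $79,712.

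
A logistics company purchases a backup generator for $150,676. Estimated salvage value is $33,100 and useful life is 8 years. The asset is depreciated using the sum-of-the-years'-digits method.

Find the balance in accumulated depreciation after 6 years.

$107,778

Depreciable base = $150,676 − $33,100 = $117,576.
Sum of the years' digits = 8+7+6+5+4+3+2+1 = 36.
Year 1: $117,576 × 8/36 = $26,128. Book value $124,548.
Year 2: $117,576 × 7/36 = $22,862. Book value $101,686.
Year 3: $117,576 × 6/36 = $19,596. Book value $82,090.
Year 4: $117,576 × 5/36 = $16,330. Book value $65,760.
Year 5: $117,576 × 4/36 = $13,064. Book value $52,696.
Year 6: $117,576 × 3/36 = $9,798. Book value $42,898.
Accumulated through year 6 = $150,676 − $42,898 = $107,778.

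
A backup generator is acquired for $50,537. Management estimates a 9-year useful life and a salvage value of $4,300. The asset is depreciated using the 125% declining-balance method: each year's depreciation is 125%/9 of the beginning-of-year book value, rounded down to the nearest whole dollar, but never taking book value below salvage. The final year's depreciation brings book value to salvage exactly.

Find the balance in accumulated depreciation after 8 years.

$35,256

Depreciable base = $50,537 − $4,300 = $46,237.
Year 1: ⌊$50,537 × 125%/9⌋ = $7,019. Book value $43,518.
Year 2: ⌊$43,518 × 125%/9⌋ = $6,044. Book value $37,474.
Year 3: ⌊$37,474 × 125%/9⌋ = $5,204. Book value $32,270.
Year 4: ⌊$32,270 × 125%/9⌋ = $4,481. Book value $27,789.
Year 5: ⌊$27,789 × 125%/9⌋ = $3,859. Book value $23,930.
Year 6: ⌊$23,930 × 125%/9⌋ = $3,323. Book value $20,607.
Year 7: ⌊$20,607 × 125%/9⌋ = $2,862. Book value $17,745.
Year 8: ⌊$17,745 × 125%/9⌋ = $2,464. Book value $15,281.
Accumulated through year 8 = $50,537 − $15,281 = $35,256.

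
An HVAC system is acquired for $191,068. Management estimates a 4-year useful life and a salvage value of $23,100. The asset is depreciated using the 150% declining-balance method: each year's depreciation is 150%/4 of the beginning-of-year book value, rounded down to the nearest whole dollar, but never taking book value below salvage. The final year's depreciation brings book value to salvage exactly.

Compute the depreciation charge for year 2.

$44,781

Depreciable base = $191,068 − $23,100 = $167,968.
Year 1: ⌊$191,068 × 150%/4⌋ = $71,650. Book value $119,418.
Year 2: ⌊$119,418 × 150%/4⌋ = $44,781. Book value $74,637.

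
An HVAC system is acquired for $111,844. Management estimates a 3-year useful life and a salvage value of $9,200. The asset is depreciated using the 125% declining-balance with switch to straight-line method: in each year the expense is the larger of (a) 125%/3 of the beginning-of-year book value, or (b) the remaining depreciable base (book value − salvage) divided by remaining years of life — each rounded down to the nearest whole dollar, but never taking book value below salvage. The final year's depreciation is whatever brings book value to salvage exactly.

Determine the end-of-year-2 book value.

$37,222

Depreciable base = $111,844 − $9,200 = $102,644.
Year 1: DB = ⌊$111,844 × 125%/3⌋ = $46,601; SL = ⌊$102,644/3⌋ = $34,214 → take DB $46,601. Book value $65,243.
Year 2: DB = ⌊$65,243 × 125%/3⌋ = $27,184; SL = ⌊$56,043/2⌋ = $28,021 → take SL $28,021. Book value $37,222.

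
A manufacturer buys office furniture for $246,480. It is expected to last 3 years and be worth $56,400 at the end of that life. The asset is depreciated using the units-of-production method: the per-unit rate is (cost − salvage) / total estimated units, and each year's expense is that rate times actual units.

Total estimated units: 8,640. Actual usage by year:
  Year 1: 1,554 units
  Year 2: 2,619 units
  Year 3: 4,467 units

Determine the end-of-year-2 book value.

$154,674

Depreciable base = $246,480 − $56,400 = $190,080.
Rate = $190,080 / 8,640 units = $22 per unit.
Year 1: 1,554 × $22 = $34,188. Book value $212,292.
Year 2: 2,619 × $22 = $57,618. Book value $154,674.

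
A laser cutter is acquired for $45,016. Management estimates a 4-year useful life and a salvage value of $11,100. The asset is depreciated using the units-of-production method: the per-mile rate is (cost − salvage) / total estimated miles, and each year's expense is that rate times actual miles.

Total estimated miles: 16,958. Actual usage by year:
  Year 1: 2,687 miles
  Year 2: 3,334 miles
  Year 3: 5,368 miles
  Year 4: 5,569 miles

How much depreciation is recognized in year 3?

Depreciable base = $45,016 − $11,100 = $33,916.
Rate = $33,916 / 16,958 miles = $2 per mile.
Year 1: 2,687 × $2 = $5,374. Book value $39,642.
Year 2: 3,334 × $2 = $6,668. Book value $32,974.
Year 3: 5,368 × $2 = $10,736. Book value $22,238.

$10,736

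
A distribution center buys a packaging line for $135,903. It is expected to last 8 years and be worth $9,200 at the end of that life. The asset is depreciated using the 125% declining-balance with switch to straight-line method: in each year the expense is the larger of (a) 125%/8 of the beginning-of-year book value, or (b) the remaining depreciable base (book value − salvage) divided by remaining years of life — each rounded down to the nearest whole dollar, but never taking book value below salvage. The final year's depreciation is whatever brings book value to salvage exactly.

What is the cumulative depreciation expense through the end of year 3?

$54,268

Depreciable base = $135,903 − $9,200 = $126,703.
Year 1: DB = ⌊$135,903 × 125%/8⌋ = $21,234; SL = ⌊$126,703/8⌋ = $15,837 → take DB $21,234. Book value $114,669.
Year 2: DB = ⌊$114,669 × 125%/8⌋ = $17,917; SL = ⌊$105,469/7⌋ = $15,067 → take DB $17,917. Book value $96,752.
Year 3: DB = ⌊$96,752 × 125%/8⌋ = $15,117; SL = ⌊$87,552/6⌋ = $14,592 → take DB $15,117. Book value $81,635.
Accumulated through year 3 = $135,903 − $81,635 = $54,268.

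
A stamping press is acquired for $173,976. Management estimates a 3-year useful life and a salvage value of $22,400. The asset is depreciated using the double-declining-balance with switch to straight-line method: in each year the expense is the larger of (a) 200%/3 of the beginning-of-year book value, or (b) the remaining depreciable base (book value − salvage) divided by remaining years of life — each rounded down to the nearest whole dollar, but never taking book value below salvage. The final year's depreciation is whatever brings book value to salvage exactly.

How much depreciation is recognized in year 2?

$35,592

Depreciable base = $173,976 − $22,400 = $151,576.
Year 1: DB = ⌊$173,976 × 200%/3⌋ = $115,984; SL = ⌊$151,576/3⌋ = $50,525 → take DB $115,984. Book value $57,992.
Year 2: DB = ⌊$57,992 × 200%/3⌋ = $38,661; SL = ⌊$35,592/2⌋ = $17,796 → take DB $38,661, capped at $35,592. Book value $22,400.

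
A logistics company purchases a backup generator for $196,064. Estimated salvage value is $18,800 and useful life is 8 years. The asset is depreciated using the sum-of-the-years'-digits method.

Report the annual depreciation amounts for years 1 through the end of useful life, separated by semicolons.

$39,392; $34,468; $29,544; $24,620; $19,696; $14,772; $9,848; $4,924

Depreciable base = $196,064 − $18,800 = $177,264.
Sum of the years' digits = 8+7+6+5+4+3+2+1 = 36.
Year 1: $177,264 × 8/36 = $39,392. Book value $156,672.
Year 2: $177,264 × 7/36 = $34,468. Book value $122,204.
Year 3: $177,264 × 6/36 = $29,544. Book value $92,660.
Year 4: $177,264 × 5/36 = $24,620. Book value $68,040.
Year 5: $177,264 × 4/36 = $19,696. Book value $48,344.
Year 6: $177,264 × 3/36 = $14,772. Book value $33,572.
Year 7: $177,264 × 2/36 = $9,848. Book value $23,724.
Year 8: $177,264 × 1/36 = $4,924. Book value $18,800.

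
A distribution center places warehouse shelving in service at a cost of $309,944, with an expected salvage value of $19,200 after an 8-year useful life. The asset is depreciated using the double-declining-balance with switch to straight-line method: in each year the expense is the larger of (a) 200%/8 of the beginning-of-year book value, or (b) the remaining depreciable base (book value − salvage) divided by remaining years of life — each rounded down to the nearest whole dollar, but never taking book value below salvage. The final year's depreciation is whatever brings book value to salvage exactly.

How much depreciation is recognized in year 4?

$32,689

Depreciable base = $309,944 − $19,200 = $290,744.
Year 1: DB = ⌊$309,944 × 200%/8⌋ = $77,486; SL = ⌊$290,744/8⌋ = $36,343 → take DB $77,486. Book value $232,458.
Year 2: DB = ⌊$232,458 × 200%/8⌋ = $58,114; SL = ⌊$213,258/7⌋ = $30,465 → take DB $58,114. Book value $174,344.
Year 3: DB = ⌊$174,344 × 200%/8⌋ = $43,586; SL = ⌊$155,144/6⌋ = $25,857 → take DB $43,586. Book value $130,758.
Year 4: DB = ⌊$130,758 × 200%/8⌋ = $32,689; SL = ⌊$111,558/5⌋ = $22,311 → take DB $32,689. Book value $98,069.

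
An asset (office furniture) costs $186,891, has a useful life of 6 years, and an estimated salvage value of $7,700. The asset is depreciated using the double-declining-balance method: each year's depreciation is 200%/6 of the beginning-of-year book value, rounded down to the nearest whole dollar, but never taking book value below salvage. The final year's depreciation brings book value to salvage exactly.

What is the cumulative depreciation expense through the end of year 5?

$162,279

Depreciable base = $186,891 − $7,700 = $179,191.
Year 1: ⌊$186,891 × 200%/6⌋ = $62,297. Book value $124,594.
Year 2: ⌊$124,594 × 200%/6⌋ = $41,531. Book value $83,063.
Year 3: ⌊$83,063 × 200%/6⌋ = $27,687. Book value $55,376.
Year 4: ⌊$55,376 × 200%/6⌋ = $18,458. Book value $36,918.
Year 5: ⌊$36,918 × 200%/6⌋ = $12,306. Book value $24,612.
Accumulated through year 5 = $186,891 − $24,612 = $162,279.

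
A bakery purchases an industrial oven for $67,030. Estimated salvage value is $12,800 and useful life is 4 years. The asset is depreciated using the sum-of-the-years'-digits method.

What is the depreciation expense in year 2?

$16,269

Depreciable base = $67,030 − $12,800 = $54,230.
Sum of the years' digits = 4+3+2+1 = 10.
Year 1: $54,230 × 4/10 = $21,692. Book value $45,338.
Year 2: $54,230 × 3/10 = $16,269. Book value $29,069.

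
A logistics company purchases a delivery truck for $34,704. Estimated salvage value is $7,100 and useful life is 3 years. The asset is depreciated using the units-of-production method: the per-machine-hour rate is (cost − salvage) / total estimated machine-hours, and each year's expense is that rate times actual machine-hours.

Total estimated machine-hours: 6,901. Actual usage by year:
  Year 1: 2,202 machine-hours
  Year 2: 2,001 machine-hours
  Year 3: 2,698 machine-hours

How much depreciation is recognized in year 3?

Depreciable base = $34,704 − $7,100 = $27,604.
Rate = $27,604 / 6,901 machine-hours = $4 per machine-hour.
Year 1: 2,202 × $4 = $8,808. Book value $25,896.
Year 2: 2,001 × $4 = $8,004. Book value $17,892.
Year 3: 2,698 × $4 = $10,792. Book value $7,100.

$10,792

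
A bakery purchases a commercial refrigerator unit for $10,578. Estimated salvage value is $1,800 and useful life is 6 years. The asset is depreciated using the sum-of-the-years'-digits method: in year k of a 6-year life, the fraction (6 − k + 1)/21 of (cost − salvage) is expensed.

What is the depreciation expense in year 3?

$1,672

Depreciable base = $10,578 − $1,800 = $8,778.
Sum of the years' digits = 6+5+4+3+2+1 = 21.
Year 1: $8,778 × 6/21 = $2,508. Book value $8,070.
Year 2: $8,778 × 5/21 = $2,090. Book value $5,980.
Year 3: $8,778 × 4/21 = $1,672. Book value $4,308.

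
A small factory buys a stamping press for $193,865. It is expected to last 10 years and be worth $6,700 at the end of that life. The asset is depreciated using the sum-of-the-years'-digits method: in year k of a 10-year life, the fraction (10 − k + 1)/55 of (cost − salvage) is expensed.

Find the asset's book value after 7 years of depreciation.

$27,118

Depreciable base = $193,865 − $6,700 = $187,165.
Sum of the years' digits = 10+9+8+7+6+5+4+3+2+1 = 55.
Year 1: $187,165 × 10/55 = $34,030. Book value $159,835.
Year 2: $187,165 × 9/55 = $30,627. Book value $129,208.
Year 3: $187,165 × 8/55 = $27,224. Book value $101,984.
Year 4: $187,165 × 7/55 = $23,821. Book value $78,163.
Year 5: $187,165 × 6/55 = $20,418. Book value $57,745.
Year 6: $187,165 × 5/55 = $17,015. Book value $40,730.
Year 7: $187,165 × 4/55 = $13,612. Book value $27,118.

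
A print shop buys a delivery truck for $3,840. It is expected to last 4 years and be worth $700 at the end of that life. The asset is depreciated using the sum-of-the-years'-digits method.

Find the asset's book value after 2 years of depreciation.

$1,642

Depreciable base = $3,840 − $700 = $3,140.
Sum of the years' digits = 4+3+2+1 = 10.
Year 1: $3,140 × 4/10 = $1,256. Book value $2,584.
Year 2: $3,140 × 3/10 = $942. Book value $1,642.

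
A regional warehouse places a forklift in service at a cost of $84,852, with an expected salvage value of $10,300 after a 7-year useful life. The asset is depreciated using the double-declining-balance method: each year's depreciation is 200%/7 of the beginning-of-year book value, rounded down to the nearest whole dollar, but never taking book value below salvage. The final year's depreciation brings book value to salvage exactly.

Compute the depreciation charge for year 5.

$6,311

Depreciable base = $84,852 − $10,300 = $74,552.
Year 1: ⌊$84,852 × 200%/7⌋ = $24,243. Book value $60,609.
Year 2: ⌊$60,609 × 200%/7⌋ = $17,316. Book value $43,293.
Year 3: ⌊$43,293 × 200%/7⌋ = $12,369. Book value $30,924.
Year 4: ⌊$30,924 × 200%/7⌋ = $8,835. Book value $22,089.
Year 5: ⌊$22,089 × 200%/7⌋ = $6,311. Book value $15,778.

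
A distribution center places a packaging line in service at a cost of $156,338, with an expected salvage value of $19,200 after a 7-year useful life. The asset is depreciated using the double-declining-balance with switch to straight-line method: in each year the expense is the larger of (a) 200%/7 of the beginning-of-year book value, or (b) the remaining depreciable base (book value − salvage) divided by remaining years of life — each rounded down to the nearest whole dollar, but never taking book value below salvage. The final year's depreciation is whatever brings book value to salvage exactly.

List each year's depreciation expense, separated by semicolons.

Depreciable base = $156,338 − $19,200 = $137,138.
Year 1: DB = ⌊$156,338 × 200%/7⌋ = $44,668; SL = ⌊$137,138/7⌋ = $19,591 → take DB $44,668. Book value $111,670.
Year 2: DB = ⌊$111,670 × 200%/7⌋ = $31,905; SL = ⌊$92,470/6⌋ = $15,411 → take DB $31,905. Book value $79,765.
Year 3: DB = ⌊$79,765 × 200%/7⌋ = $22,790; SL = ⌊$60,565/5⌋ = $12,113 → take DB $22,790. Book value $56,975.
Year 4: DB = ⌊$56,975 × 200%/7⌋ = $16,278; SL = ⌊$37,775/4⌋ = $9,443 → take DB $16,278. Book value $40,697.
Year 5: DB = ⌊$40,697 × 200%/7⌋ = $11,627; SL = ⌊$21,497/3⌋ = $7,165 → take DB $11,627. Book value $29,070.
Year 6: DB = ⌊$29,070 × 200%/7⌋ = $8,305; SL = ⌊$9,870/2⌋ = $4,935 → take DB $8,305. Book value $20,765.
Year 7 (final): $20,765 − $19,200 = $1,565. Book value $19,200.

$44,668; $31,905; $22,790; $16,278; $11,627; $8,305; $1,565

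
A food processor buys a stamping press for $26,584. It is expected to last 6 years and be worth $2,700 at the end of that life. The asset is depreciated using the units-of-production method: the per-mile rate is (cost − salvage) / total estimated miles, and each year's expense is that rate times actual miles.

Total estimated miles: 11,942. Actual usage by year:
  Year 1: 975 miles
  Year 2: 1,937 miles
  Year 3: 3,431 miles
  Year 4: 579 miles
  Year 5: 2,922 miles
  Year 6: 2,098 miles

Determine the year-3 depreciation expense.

Depreciable base = $26,584 − $2,700 = $23,884.
Rate = $23,884 / 11,942 miles = $2 per mile.
Year 1: 975 × $2 = $1,950. Book value $24,634.
Year 2: 1,937 × $2 = $3,874. Book value $20,760.
Year 3: 3,431 × $2 = $6,862. Book value $13,898.

$6,862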